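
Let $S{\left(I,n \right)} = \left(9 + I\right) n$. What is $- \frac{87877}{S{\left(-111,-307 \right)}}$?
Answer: $- \frac{87877}{31314} \approx -2.8063$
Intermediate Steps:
$S{\left(I,n \right)} = n \left(9 + I\right)$
$- \frac{87877}{S{\left(-111,-307 \right)}} = - \frac{87877}{\left(-307\right) \left(9 - 111\right)} = - \frac{87877}{\left(-307\right) \left(-102\right)} = - \frac{87877}{31314}$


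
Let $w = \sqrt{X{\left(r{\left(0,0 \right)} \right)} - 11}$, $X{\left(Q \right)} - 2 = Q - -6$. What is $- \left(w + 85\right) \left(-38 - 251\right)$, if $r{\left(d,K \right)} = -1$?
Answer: $24565 + 578 i \approx 24565.0 + 578.0 i$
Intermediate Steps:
$X{\left(Q \right)} = 8 + Q$ ($X{\left(Q \right)} = 2 + \left(Q - -6\right) = 2 + \left(Q + 6\right) = 2 + \left(6 + Q\right) = 8 + Q$)
$w = 2 i$ ($w = \sqrt{\left(8 - 1\right) - 11} = \sqrt{7 - 11} = \sqrt{-4} = 2 i \approx 2.0 i$)
$- \left(w + 85\right) \left(-38 - 251\right) = - \left(2 i + 85\right) \left(-38 - 251\right) = - \left(85 + 2 i\right) \left(-289\right) = - (-24565 - 578 i) = 24565 + 578 i$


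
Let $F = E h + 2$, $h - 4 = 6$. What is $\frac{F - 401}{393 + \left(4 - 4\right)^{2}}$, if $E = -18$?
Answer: $- \frac{193}{131} \approx -1.4733$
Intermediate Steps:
$h = 10$ ($h = 4 + 6 = 10$)
$F = -178$ ($F = \left(-18\right) 10 + 2 = -180 + 2 = -178$)
$\frac{F - 401}{393 + \left(4 - 4\right)^{2}} = \frac{-178 - 401}{393 + \left(4 - 4\right)^{2}} = - \frac{579}{393 + 0^{2}} = - \frac{579}{393 + 0} = - \frac{579}{393} = \left(-579\right) \frac{1}{393} = - \frac{193}{131}$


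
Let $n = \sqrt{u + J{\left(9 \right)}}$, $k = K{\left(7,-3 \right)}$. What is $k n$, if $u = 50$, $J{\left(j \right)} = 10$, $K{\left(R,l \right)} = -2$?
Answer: $- 4 \sqrt{15} \approx -15.492$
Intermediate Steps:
$k = -2$
$n = 2 \sqrt{15}$ ($n = \sqrt{50 + 10} = \sqrt{60} = 2 \sqrt{15} \approx 7.746$)
$k n = - 2 \cdot 2 \sqrt{15} = - 4 \sqrt{15}$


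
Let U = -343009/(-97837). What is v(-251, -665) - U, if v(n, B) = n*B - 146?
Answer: 16315835644/97837 ≈ 1.6677e+5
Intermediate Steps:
v(n, B) = -146 + B*n (v(n, B) = B*n - 146 = -146 + B*n)
U = 343009/97837 (U = -343009*(-1/97837) = 343009/97837 ≈ 3.5059)
v(-251, -665) - U = (-146 - 665*(-251)) - 1*343009/97837 = (-146 + 166915) - 343009/97837 = 166769 - 343009/97837 = 16315835644/97837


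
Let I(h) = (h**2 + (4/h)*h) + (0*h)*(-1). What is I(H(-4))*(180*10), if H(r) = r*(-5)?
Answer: 727200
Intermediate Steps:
H(r) = -5*r
I(h) = 4 + h**2 (I(h) = (h**2 + 4) + 0*(-1) = (4 + h**2) + 0 = 4 + h**2)
I(H(-4))*(180*10) = (4 + (-5*(-4))**2)*(180*10) = (4 + 20**2)*1800 = (4 + 400)*1800 = 404*1800 = 727200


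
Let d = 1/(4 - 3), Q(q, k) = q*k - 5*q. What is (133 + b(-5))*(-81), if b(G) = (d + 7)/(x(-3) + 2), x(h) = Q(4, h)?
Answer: -53757/5 ≈ -10751.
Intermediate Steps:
Q(q, k) = -5*q + k*q (Q(q, k) = k*q - 5*q = -5*q + k*q)
x(h) = -20 + 4*h (x(h) = 4*(-5 + h) = -20 + 4*h)
d = 1 (d = 1/1 = 1)
b(G) = -4/15 (b(G) = (1 + 7)/((-20 + 4*(-3)) + 2) = 8/((-20 - 12) + 2) = 8/(-32 + 2) = 8/(-30) = 8*(-1/30) = -4/15)
(133 + b(-5))*(-81) = (133 - 4/15)*(-81) = (1991/15)*(-81) = -53757/5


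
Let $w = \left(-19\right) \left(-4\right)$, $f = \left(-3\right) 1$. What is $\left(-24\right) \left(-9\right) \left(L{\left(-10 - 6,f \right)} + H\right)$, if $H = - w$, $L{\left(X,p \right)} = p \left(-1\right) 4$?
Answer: $-13824$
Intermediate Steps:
$f = -3$
$L{\left(X,p \right)} = - 4 p$ ($L{\left(X,p \right)} = - p 4 = - 4 p$)
$w = 76$
$H = -76$ ($H = \left(-1\right) 76 = -76$)
$\left(-24\right) \left(-9\right) \left(L{\left(-10 - 6,f \right)} + H\right) = \left(-24\right) \left(-9\right) \left(\left(-4\right) \left(-3\right) - 76\right) = 216 \left(12 - 76\right) = 216 \left(-64\right) = -13824$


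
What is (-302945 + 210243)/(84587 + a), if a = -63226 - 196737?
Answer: 46351/87688 ≈ 0.52859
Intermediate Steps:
a = -259963
(-302945 + 210243)/(84587 + a) = (-302945 + 210243)/(84587 - 259963) = -92702/(-175376) = -92702*(-1/175376) = 46351/87688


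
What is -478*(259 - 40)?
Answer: -104682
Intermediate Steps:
-478*(259 - 40) = -478*219 = -104682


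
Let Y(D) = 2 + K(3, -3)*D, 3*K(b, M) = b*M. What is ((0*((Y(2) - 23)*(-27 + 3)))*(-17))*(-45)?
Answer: 0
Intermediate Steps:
K(b, M) = M*b/3 (K(b, M) = (b*M)/3 = (M*b)/3 = M*b/3)
Y(D) = 2 - 3*D (Y(D) = 2 + ((⅓)*(-3)*3)*D = 2 - 3*D)
((0*((Y(2) - 23)*(-27 + 3)))*(-17))*(-45) = ((0*(((2 - 3*2) - 23)*(-27 + 3)))*(-17))*(-45) = ((0*(((2 - 6) - 23)*(-24)))*(-17))*(-45) = ((0*((-4 - 23)*(-24)))*(-17))*(-45) = ((0*(-27*(-24)))*(-17))*(-45) = ((0*648)*(-17))*(-45) = (0*(-17))*(-45) = 0*(-45) = 0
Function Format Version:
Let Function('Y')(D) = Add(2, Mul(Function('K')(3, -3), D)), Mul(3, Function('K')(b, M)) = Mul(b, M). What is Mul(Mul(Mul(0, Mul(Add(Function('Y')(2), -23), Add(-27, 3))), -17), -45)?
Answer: 0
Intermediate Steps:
Function('K')(b, M) = Mul(Rational(1, 3), M, b) (Function('K')(b, M) = Mul(Rational(1, 3), Mul(b, M)) = Mul(Rational(1, 3), Mul(M, b)) = Mul(Rational(1, 3), M, b))
Function('Y')(D) = Add(2, Mul(-3, D)) (Function('Y')(D) = Add(2, Mul(Mul(Rational(1, 3), -3, 3), D)) = Add(2, Mul(-3, D)))
Mul(Mul(Mul(0, Mul(Add(Function('Y')(2), -23), Add(-27, 3))), -17), -45) = Mul(Mul(Mul(0, Mul(Add(Add(2, Mul(-3, 2)), -23), Add(-27, 3))), -17), -45) = Mul(Mul(Mul(0, Mul(Add(Add(2, -6), -23), -24)), -17), -45) = Mul(Mul(Mul(0, Mul(Add(-4, -23), -24)), -17), -45) = Mul(Mul(Mul(0, Mul(-27, -24)), -17), -45) = Mul(Mul(Mul(0, 648), -17), -45) = Mul(Mul(0, -17), -45) = Mul(0, -45) = 0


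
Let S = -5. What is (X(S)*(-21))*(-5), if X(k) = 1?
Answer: 105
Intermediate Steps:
(X(S)*(-21))*(-5) = (1*(-21))*(-5) = -21*(-5) = 105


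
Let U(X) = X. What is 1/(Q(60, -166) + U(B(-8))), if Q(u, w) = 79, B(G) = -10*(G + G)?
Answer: 1/239 ≈ 0.0041841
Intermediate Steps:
B(G) = -20*G
1/(Q(60, -166) + U(B(-8))) = 1/(79 - 20*(-8)) = 1/(79 + 160) = 1/239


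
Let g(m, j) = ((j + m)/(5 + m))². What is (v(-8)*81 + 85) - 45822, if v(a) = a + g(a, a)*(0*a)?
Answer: -46385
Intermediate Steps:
g(m, j) = (j + m)²/(5 + m)² (g(m, j) = ((j + m)/(5 + m))² = (j + m)²/(5 + m)²)
v(a) = a (v(a) = a + ((a + a)²/(5 + a)²)*(0*a) = a + ((2*a)²/(5 + a)²)*0 = a + ((4*a²)/(5 + a)²)*0 = a + (4*a²/(5 + a)²)*0 = a + 0 = a)
(v(-8)*81 + 85) - 45822 = (-8*81 + 85) - 45822 = (-648 + 85) - 45822 = -563 - 45822 = -46385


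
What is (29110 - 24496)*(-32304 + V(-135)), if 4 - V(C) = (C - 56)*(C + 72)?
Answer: -204552462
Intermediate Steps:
V(C) = 4 - (-56 + C)*(72 + C) (V(C) = 4 - (C - 56)*(C + 72) = 4 - (-56 + C)*(72 + C))
(29110 - 24496)*(-32304 + V(-135)) = (29110 - 24496)*(-32304 + (4036 - 1*(-135)**2 - 16*(-135))) = 4614*(-32304 + (4036 - 1*18225 + 2160)) = 4614*(-32304 + (4036 - 18225 + 2160)) = 4614*(-32304 - 12029) = 4614*(-44333) = -204552462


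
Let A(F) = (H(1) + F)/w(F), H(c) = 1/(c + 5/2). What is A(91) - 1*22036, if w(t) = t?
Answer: -14036293/637 ≈ -22035.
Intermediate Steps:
H(c) = 1/(5/2 + c) (H(c) = 1/(c + 5*(½)) = 1/(c + 5/2) = 1/(5/2 + c))
A(F) = (2/7 + F)/F (A(F) = (2/(5 + 2*1) + F)/F = (2/(5 + 2) + F)/F = (2/7 + F)/F)
A(91) - 1*22036 = (2/7 + 91)/91 - 1*22036 = (1/91)*(639/7) - 22036 = 639/637 - 22036 = -14036293/637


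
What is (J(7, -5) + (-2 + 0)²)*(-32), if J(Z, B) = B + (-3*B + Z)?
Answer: -672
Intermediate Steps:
J(Z, B) = Z - 2*B (J(Z, B) = B + (Z - 3*B) = Z - 2*B)
(J(7, -5) + (-2 + 0)²)*(-32) = ((7 - 2*(-5)) + (-2 + 0)²)*(-32) = ((7 + 10) + (-2)²)*(-32) = (17 + 4)*(-32) = 21*(-32) = -672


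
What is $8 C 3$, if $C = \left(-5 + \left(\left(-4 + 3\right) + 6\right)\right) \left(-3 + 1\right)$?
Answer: $0$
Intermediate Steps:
$C = 0$ ($C = \left(-5 + \left(-1 + 6\right)\right) \left(-2\right) = \left(-5 + 5\right) \left(-2\right) = 0 \left(-2\right) = 0$)
$8 C 3 = 8 \cdot 0 \cdot 3 = 0 \cdot 3 = 0$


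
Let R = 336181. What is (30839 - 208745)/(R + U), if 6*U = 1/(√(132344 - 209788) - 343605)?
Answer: -254205823440635694452844/480361358975936984462665 - 2134872*I*√19361/480361358975936984462665 ≈ -0.5292 - 6.184e-16*I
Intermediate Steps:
U = 1/(6*(-343605 + 2*I*√19361)) (U = 1/(6*(√(132344 - 209788) - 343605)) = 1/(6*(√(-77444) - 343605)) = 1/(6*(2*I*√19361 - 343605)) = 1/(6*(-343605 + 2*I*√19361)) ≈ -4.8505e-7 - 3.9285e-10*I)
(30839 - 208745)/(R + U) = (30839 - 208745)/(336181 + (-114535/236128946938 - I*√19361/354193420407)) = -177906/(79382065510449243/236128946938 - I*√19361/354193420407)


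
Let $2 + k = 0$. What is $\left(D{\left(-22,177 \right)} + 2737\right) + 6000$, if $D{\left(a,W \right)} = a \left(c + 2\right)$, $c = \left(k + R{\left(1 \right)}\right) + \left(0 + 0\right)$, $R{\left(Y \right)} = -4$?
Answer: $8825$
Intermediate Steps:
$k = -2$ ($k = -2 + 0 = -2$)
$c = -6$ ($c = \left(-2 - 4\right) + \left(0 + 0\right) = -6 + 0 = -6$)
$D{\left(a,W \right)} = - 4 a$ ($D{\left(a,W \right)} = a \left(-6 + 2\right) = a \left(-4\right) = - 4 a$)
$\left(D{\left(-22,177 \right)} + 2737\right) + 6000 = \left(\left(-4\right) \left(-22\right) + 2737\right) + 6000 = \left(88 + 2737\right) + 6000 = 2825 + 6000 = 8825$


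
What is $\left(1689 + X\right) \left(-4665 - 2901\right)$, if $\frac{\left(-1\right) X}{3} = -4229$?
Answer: $-108768816$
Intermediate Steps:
$X = 12687$ ($X = \left(-3\right) \left(-4229\right) = 12687$)
$\left(1689 + X\right) \left(-4665 - 2901\right) = \left(1689 + 12687\right) \left(-4665 - 2901\right) = 14376 \left(-7566\right) = -108768816$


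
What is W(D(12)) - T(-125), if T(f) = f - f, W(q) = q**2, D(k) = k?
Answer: 144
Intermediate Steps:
T(f) = 0
W(D(12)) - T(-125) = 12**2 - 1*0 = 144 + 0 = 144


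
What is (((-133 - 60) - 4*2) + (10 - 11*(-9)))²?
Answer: 8464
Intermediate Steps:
(((-133 - 60) - 4*2) + (10 - 11*(-9)))² = ((-193 - 8) + (10 + 99))² = (-201 + 109)² = (-92)² = 8464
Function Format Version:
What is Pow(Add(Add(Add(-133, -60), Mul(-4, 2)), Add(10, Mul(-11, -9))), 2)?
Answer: 8464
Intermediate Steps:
Pow(Add(Add(Add(-133, -60), Mul(-4, 2)), Add(10, Mul(-11, -9))), 2) = Pow(Add(Add(-193, -8), Add(10, 99)), 2) = Pow(Add(-201, 109), 2) = Pow(-92, 2) = 8464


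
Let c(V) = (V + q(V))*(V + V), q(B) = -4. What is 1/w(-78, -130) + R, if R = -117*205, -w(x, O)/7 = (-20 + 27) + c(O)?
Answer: -5850637066/243929 ≈ -23985.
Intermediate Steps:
c(V) = 2*V*(-4 + V) (c(V) = (V - 4)*(V + V) = (-4 + V)*(2*V) = 2*V*(-4 + V))
w(x, O) = -49 - 14*O*(-4 + O) (w(x, O) = -7*((-20 + 27) + 2*O*(-4 + O)) = -7*(7 + 2*O*(-4 + O)) = -49 - 14*O*(-4 + O))
R = -23985
1/w(-78, -130) + R = 1/(-49 - 14*(-130)² + 56*(-130)) - 23985 = 1/(-49 - 14*16900 - 7280) - 23985 = 1/(-49 - 236600 - 7280) - 23985 = 1/(-243929) - 23985 = -1/243929 - 23985 = -5850637066/243929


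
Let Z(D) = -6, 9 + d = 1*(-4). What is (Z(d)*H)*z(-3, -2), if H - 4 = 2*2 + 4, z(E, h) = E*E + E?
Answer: -432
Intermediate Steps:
d = -13 (d = -9 + 1*(-4) = -9 - 4 = -13)
z(E, h) = E + E² (z(E, h) = E² + E = E + E²)
H = 12 (H = 4 + (2*2 + 4) = 4 + (4 + 4) = 4 + 8 = 12)
(Z(d)*H)*z(-3, -2) = (-6*12)*(-3*(1 - 3)) = -(-216)*(-2) = -72*6 = -432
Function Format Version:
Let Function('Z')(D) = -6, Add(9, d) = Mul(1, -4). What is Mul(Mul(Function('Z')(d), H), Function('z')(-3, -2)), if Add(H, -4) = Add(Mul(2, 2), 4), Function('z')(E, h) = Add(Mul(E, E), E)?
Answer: -432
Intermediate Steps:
d = -13 (d = Add(-9, Mul(1, -4)) = Add(-9, -4) = -13)
Function('z')(E, h) = Add(E, Pow(E, 2)) (Function('z')(E, h) = Add(Pow(E, 2), E) = Add(E, Pow(E, 2)))
H = 12 (H = Add(4, Add(Mul(2, 2), 4)) = Add(4, Add(4, 4)) = Add(4, 8) = 12)
Mul(Mul(Function('Z')(d), H), Function('z')(-3, -2)) = Mul(Mul(-6, 12), Mul(-3, Add(1, -3))) = Mul(-72, Mul(-3, -2)) = Mul(-72, 6) = -432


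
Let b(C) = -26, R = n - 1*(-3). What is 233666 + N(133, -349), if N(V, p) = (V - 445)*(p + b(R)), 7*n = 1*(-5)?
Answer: 350666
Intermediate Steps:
n = -5/7 (n = (1*(-5))/7 = (⅐)*(-5) = -5/7 ≈ -0.71429)
R = 16/7 (R = -5/7 - 1*(-3) = -5/7 + 3 = 16/7 ≈ 2.2857)
N(V, p) = (-445 + V)*(-26 + p) (N(V, p) = (V - 445)*(p - 26) = (-445 + V)*(-26 + p))
233666 + N(133, -349) = 233666 + (11570 - 445*(-349) - 26*133 + 133*(-349)) = 233666 + (11570 + 155305 - 3458 - 46417) = 233666 + 117000 = 350666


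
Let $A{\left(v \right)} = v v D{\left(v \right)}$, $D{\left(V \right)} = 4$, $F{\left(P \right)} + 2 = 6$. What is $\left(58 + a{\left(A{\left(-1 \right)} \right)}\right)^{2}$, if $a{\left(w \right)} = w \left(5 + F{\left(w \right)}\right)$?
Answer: $8836$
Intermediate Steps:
$F{\left(P \right)} = 4$ ($F{\left(P \right)} = -2 + 6 = 4$)
$A{\left(v \right)} = 4 v^{2}$ ($A{\left(v \right)} = v v 4 = v^{2} \cdot 4 = 4 v^{2}$)
$a{\left(w \right)} = 9 w$ ($a{\left(w \right)} = w \left(5 + 4\right) = w 9 = 9 w$)
$\left(58 + a{\left(A{\left(-1 \right)} \right)}\right)^{2} = \left(58 + 9 \cdot 4 \left(-1\right)^{2}\right)^{2} = \left(58 + 9 \cdot 4 \cdot 1\right)^{2} = \left(58 + 9 \cdot 4\right)^{2} = \left(58 + 36\right)^{2} = 94^{2} = 8836$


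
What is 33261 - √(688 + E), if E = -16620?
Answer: 33261 - 2*I*√3983 ≈ 33261.0 - 126.22*I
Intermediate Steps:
33261 - √(688 + E) = 33261 - √(688 - 16620) = 33261 - √(-15932) = 33261 - 2*I*√3983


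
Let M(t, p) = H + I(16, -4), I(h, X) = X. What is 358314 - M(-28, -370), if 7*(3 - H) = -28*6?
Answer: 358291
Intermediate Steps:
H = 27 (H = 3 - (-4)*6 = 3 - 1/7*(-168) = 3 + 24 = 27)
M(t, p) = 23 (M(t, p) = 27 - 4 = 23)
358314 - M(-28, -370) = 358314 - 1*23 = 358314 - 23 = 358291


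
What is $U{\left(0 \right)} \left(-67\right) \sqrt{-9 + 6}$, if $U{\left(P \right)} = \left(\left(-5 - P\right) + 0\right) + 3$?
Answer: $134 i \sqrt{3} \approx 232.09 i$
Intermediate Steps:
$U{\left(P \right)} = -2 - P$ ($U{\left(P \right)} = \left(-5 - P\right) + 3 = -2 - P$)
$U{\left(0 \right)} \left(-67\right) \sqrt{-9 + 6} = \left(-2 - 0\right) \left(-67\right) \sqrt{-9 + 6} = \left(-2 + 0\right) \left(-67\right) \sqrt{-3} = \left(-2\right) \left(-67\right) i \sqrt{3} = 134 i \sqrt{3}$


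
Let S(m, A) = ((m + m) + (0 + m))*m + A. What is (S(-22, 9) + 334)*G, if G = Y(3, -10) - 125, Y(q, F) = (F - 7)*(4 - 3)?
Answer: -254890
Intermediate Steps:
S(m, A) = A + 3*m² (S(m, A) = (2*m + m)*m + A = (3*m)*m + A = 3*m² + A = A + 3*m²)
Y(q, F) = -7 + F (Y(q, F) = (-7 + F)*1 = -7 + F)
G = -142 (G = (-7 - 10) - 125 = -17 - 125 = -142)
(S(-22, 9) + 334)*G = ((9 + 3*(-22)²) + 334)*(-142) = ((9 + 3*484) + 334)*(-142) = ((9 + 1452) + 334)*(-142) = (1461 + 334)*(-142) = 1795*(-142) = -254890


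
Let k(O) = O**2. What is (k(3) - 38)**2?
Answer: 841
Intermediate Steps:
(k(3) - 38)**2 = (3**2 - 38)**2 = (9 - 38)**2 = (-29)**2 = 841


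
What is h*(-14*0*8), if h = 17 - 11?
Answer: 0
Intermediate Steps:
h = 6
h*(-14*0*8) = 6*(-14*0*8) = 6*(0*8) = 6*0 = 0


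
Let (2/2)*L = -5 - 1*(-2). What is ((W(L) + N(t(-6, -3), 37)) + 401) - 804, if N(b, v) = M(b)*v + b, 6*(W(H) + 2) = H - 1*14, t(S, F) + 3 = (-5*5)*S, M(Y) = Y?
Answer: 31069/6 ≈ 5178.2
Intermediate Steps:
L = -3 (L = -5 - 1*(-2) = -5 + 2 = -3)
t(S, F) = -3 - 25*S (t(S, F) = -3 + (-5*5)*S = -3 - 25*S)
W(H) = -13/3 + H/6 (W(H) = -2 + (H - 1*14)/6 = -2 + (H - 14)/6 = -2 + (-14 + H)/6 = -2 + (-7/3 + H/6) = -13/3 + H/6)
N(b, v) = b + b*v (N(b, v) = b*v + b = b + b*v)
((W(L) + N(t(-6, -3), 37)) + 401) - 804 = (((-13/3 + (⅙)*(-3)) + (-3 - 25*(-6))*(1 + 37)) + 401) - 804 = (((-13/3 - ½) + (-3 + 150)*38) + 401) - 804 = ((-29/6 + 147*38) + 401) - 804 = ((-29/6 + 5586) + 401) - 804 = (33487/6 + 401) - 804 = 35893/6 - 804 = 31069/6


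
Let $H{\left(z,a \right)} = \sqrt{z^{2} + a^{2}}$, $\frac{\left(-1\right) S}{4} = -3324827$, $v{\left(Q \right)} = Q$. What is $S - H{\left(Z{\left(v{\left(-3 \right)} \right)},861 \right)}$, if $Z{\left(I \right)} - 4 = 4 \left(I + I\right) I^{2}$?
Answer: $13299308 - \sqrt{786265} \approx 1.3298 \cdot 10^{7}$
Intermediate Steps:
$S = 13299308$ ($S = \left(-4\right) \left(-3324827\right) = 13299308$)
$Z{\left(I \right)} = 4 + 8 I^{3}$ ($Z{\left(I \right)} = 4 + 4 \left(I + I\right) I^{2} = 4 + 4 \cdot 2 I I^{2} = 4 + 8 I I^{2} = 4 + 8 I^{3}$)
$H{\left(z,a \right)} = \sqrt{a^{2} + z^{2}}$
$S - H{\left(Z{\left(v{\left(-3 \right)} \right)},861 \right)} = 13299308 - \sqrt{861^{2} + \left(4 + 8 \left(-3\right)^{3}\right)^{2}} = 13299308 - \sqrt{741321 + \left(4 + 8 \left(-27\right)\right)^{2}} = 13299308 - \sqrt{741321 + \left(4 - 216\right)^{2}} = 13299308 - \sqrt{741321 + \left(-212\right)^{2}} = 13299308 - \sqrt{741321 + 44944} = 13299308 - \sqrt{786265}$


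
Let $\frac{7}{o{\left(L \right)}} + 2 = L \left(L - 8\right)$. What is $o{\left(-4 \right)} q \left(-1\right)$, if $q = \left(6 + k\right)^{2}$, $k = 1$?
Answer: $- \frac{343}{46} \approx -7.4565$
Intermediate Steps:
$o{\left(L \right)} = \frac{7}{-2 + L \left(-8 + L\right)}$ ($o{\left(L \right)} = \frac{7}{-2 + L \left(L - 8\right)} = \frac{7}{-2 + L \left(-8 + L\right)}$)
$q = 49$ ($q = \left(6 + 1\right)^{2} = 7^{2} = 49$)
$o{\left(-4 \right)} q \left(-1\right) = \frac{7}{-2 + \left(-4\right)^{2} - -32} \cdot 49 \left(-1\right) = \frac{7}{-2 + 16 + 32} \cdot 49 \left(-1\right) = \frac{7}{46} \cdot 49 \left(-1\right) = \frac{343}{46} \left(-1\right) = - \frac{343}{46}$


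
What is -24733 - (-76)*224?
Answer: -7709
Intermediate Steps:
-24733 - (-76)*224 = -24733 - 1*(-17024) = -24733 + 17024 = -7709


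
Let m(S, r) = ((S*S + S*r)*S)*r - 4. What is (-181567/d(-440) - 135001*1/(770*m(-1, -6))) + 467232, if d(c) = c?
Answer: 27366295049/58520 ≈ 4.6764e+5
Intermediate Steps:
m(S, r) = -4 + S*r*(S² + S*r) (m(S, r) = ((S² + S*r)*S)*r - 4 = (S*(S² + S*r))*r - 4 = S*r*(S² + S*r) - 4 = -4 + S*r*(S² + S*r))
(-181567/d(-440) - 135001*1/(770*m(-1, -6))) + 467232 = (-181567/(-440) - 135001*1/(770*(-4 - 6*(-1)³ + (-1)²*(-6)²))) + 467232 = (-181567*(-1/440) - 135001*1/(770*(-4 - 6*(-1) + 1*36))) + 467232 = (181567/440 - 135001*1/(770*(-4 + 6 + 36))) + 467232 = (181567/440 - 135001/((38*35)*22)) + 467232 = (181567/440 - 135001/(1330*22)) + 467232 = (181567/440 - 135001/29260) + 467232 = 23878409/58520 + 467232 = 27366295049/58520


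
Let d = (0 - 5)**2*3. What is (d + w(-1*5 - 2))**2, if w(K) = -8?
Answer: 4489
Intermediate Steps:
d = 75 (d = (-5)**2*3 = 25*3 = 75)
(d + w(-1*5 - 2))**2 = (75 - 8)**2 = 67**2 = 4489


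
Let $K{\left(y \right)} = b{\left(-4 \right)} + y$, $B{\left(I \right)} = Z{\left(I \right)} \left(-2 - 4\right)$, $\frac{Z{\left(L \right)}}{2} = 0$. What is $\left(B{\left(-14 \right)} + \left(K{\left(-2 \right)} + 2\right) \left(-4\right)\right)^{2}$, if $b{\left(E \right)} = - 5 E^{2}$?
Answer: $102400$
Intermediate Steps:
$Z{\left(L \right)} = 0$ ($Z{\left(L \right)} = 2 \cdot 0 = 0$)
$B{\left(I \right)} = 0$ ($B{\left(I \right)} = 0 \left(-2 - 4\right) = 0 \left(-6\right) = 0$)
$K{\left(y \right)} = -80 + y$ ($K{\left(y \right)} = - 5 \left(-4\right)^{2} + y = \left(-5\right) 16 + y = -80 + y$)
$\left(B{\left(-14 \right)} + \left(K{\left(-2 \right)} + 2\right) \left(-4\right)\right)^{2} = \left(0 + \left(\left(-80 - 2\right) + 2\right) \left(-4\right)\right)^{2} = \left(0 + \left(-82 + 2\right) \left(-4\right)\right)^{2} = \left(0 - -320\right)^{2} = \left(0 + 320\right)^{2} = 320^{2} = 102400$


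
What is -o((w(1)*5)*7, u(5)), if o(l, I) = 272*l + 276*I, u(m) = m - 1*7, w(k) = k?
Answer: -8968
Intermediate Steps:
u(m) = -7 + m (u(m) = m - 7 = -7 + m)
-o((w(1)*5)*7, u(5)) = -(272*((1*5)*7) + 276*(-7 + 5)) = -(272*(5*7) + 276*(-2)) = -(272*35 - 552) = -(9520 - 552) = -1*8968 = -8968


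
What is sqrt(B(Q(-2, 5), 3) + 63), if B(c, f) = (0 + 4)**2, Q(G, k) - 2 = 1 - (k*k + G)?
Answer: sqrt(79) ≈ 8.8882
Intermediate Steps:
Q(G, k) = 3 - G - k**2 (Q(G, k) = 2 + (1 - (k*k + G)) = 2 + (1 - (k**2 + G)) = 2 + (1 - (G + k**2)) = 2 + (1 + (-G - k**2)) = 2 + (1 - G - k**2) = 3 - G - k**2)
B(c, f) = 16 (B(c, f) = 4**2 = 16)
sqrt(B(Q(-2, 5), 3) + 63) = sqrt(16 + 63) = sqrt(79)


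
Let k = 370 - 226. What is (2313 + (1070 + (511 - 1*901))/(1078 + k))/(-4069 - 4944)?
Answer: -1413583/5506943 ≈ -0.25669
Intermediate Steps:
k = 144
(2313 + (1070 + (511 - 1*901))/(1078 + k))/(-4069 - 4944) = (2313 + (1070 + (511 - 1*901))/(1078 + 144))/(-4069 - 4944) = (2313 + (1070 + (511 - 901))/1222)/(-9013) = (2313 + (1070 - 390)*(1/1222))*(-1/9013) = (2313 + 680*(1/1222))*(-1/9013) = (2313 + 340/611)*(-1/9013) = (1413583/611)*(-1/9013) = -1413583/5506943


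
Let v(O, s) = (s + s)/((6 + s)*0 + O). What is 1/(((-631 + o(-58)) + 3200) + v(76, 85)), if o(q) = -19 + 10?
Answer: 38/97365 ≈ 0.00039028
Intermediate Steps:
o(q) = -9
v(O, s) = 2*s/O (v(O, s) = (2*s)/(0 + O) = (2*s)/O = 2*s/O)
1/(((-631 + o(-58)) + 3200) + v(76, 85)) = 1/(((-631 - 9) + 3200) + 2*85/76) = 1/((-640 + 3200) + 2*85*(1/76)) = 1/(2560 + 85/38) = 1/(97365/38) = 38/97365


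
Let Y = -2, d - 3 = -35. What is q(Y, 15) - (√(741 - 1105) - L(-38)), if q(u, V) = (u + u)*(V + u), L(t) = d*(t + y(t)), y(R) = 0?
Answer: 1164 - 2*I*√91 ≈ 1164.0 - 19.079*I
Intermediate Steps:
d = -32 (d = 3 - 35 = -32)
L(t) = -32*t (L(t) = -32*(t + 0) = -32*t)
q(u, V) = 2*u*(V + u) (q(u, V) = (2*u)*(V + u) = 2*u*(V + u))
q(Y, 15) - (√(741 - 1105) - L(-38)) = 2*(-2)*(15 - 2) - (√(741 - 1105) - (-32)*(-38)) = 2*(-2)*13 - (√(-364) - 1*1216) = -52 - (2*I*√91 - 1216) = -52 - (-1216 + 2*I*√91) = -52 + (1216 - 2*I*√91) = 1164 - 2*I*√91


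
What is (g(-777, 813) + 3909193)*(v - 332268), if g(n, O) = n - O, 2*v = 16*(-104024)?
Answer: -4550247389380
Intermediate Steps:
v = -832192 (v = (16*(-104024))/2 = (½)*(-1664384) = -832192)
(g(-777, 813) + 3909193)*(v - 332268) = ((-777 - 1*813) + 3909193)*(-832192 - 332268) = ((-777 - 813) + 3909193)*(-1164460) = (-1590 + 3909193)*(-1164460) = 3907603*(-1164460) = -4550247389380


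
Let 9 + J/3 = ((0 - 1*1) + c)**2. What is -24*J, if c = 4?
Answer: 0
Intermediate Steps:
J = 0 (J = -27 + 3*((0 - 1*1) + 4)**2 = -27 + 3*((0 - 1) + 4)**2 = -27 + 3*(-1 + 4)**2 = -27 + 3*3**2 = -27 + 3*9 = -27 + 27 = 0)
-24*J = -24*0 = 0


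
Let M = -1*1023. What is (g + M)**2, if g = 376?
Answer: 418609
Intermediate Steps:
M = -1023
(g + M)**2 = (376 - 1023)**2 = (-647)**2 = 418609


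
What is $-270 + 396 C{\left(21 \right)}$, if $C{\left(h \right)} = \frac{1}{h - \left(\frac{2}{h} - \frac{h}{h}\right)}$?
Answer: $- \frac{28971}{115} \approx -251.92$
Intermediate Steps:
$C{\left(h \right)} = \frac{1}{1 + h - \frac{2}{h}}$ ($C{\left(h \right)} = \frac{1}{h + \left(1 - \frac{2}{h}\right)} = \frac{1}{1 + h - \frac{2}{h}}$)
$-270 + 396 C{\left(21 \right)} = -270 + 396 \frac{21}{-2 + 21 + 21^{2}} = -270 + 396 \frac{21}{-2 + 21 + 441} = -270 + 396 \cdot \frac{21}{460} = -270 + \frac{2079}{115} = - \frac{28971}{115}$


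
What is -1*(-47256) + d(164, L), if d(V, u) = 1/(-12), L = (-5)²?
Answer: 567071/12 ≈ 47256.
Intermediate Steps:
L = 25
d(V, u) = -1/12
-1*(-47256) + d(164, L) = -1*(-47256) - 1/12 = 47256 - 1/12 = 567071/12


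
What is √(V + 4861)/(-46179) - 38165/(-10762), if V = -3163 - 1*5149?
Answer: 38165/10762 - I*√3451/46179 ≈ 3.5463 - 0.0012721*I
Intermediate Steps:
V = -8312 (V = -3163 - 5149 = -8312)
√(V + 4861)/(-46179) - 38165/(-10762) = √(-8312 + 4861)/(-46179) - 38165/(-10762) = √(-3451)*(-1/46179) - 38165*(-1/10762) = (I*√3451)*(-1/46179) + 38165/10762 = -I*√3451/46179 + 38165/10762 = 38165/10762 - I*√3451/46179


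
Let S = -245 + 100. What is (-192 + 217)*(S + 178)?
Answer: 825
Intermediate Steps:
S = -145
(-192 + 217)*(S + 178) = (-192 + 217)*(-145 + 178) = 25*33 = 825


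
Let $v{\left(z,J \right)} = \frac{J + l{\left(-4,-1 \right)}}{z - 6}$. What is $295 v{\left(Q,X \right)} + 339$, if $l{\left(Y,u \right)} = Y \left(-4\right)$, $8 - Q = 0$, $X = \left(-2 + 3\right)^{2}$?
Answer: $\frac{5693}{2} \approx 2846.5$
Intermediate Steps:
$X = 1$ ($X = 1^{2} = 1$)
$Q = 8$ ($Q = 8 - 0 = 8 + 0 = 8$)
$l{\left(Y,u \right)} = - 4 Y$
$v{\left(z,J \right)} = \frac{16 + J}{-6 + z}$ ($v{\left(z,J \right)} = \frac{J - -16}{z - 6} = \frac{J + 16}{-6 + z} = \frac{16 + J}{-6 + z}$)
$295 v{\left(Q,X \right)} + 339 = 295 \frac{16 + 1}{-6 + 8} + 339 = 295 \cdot \frac{1}{2} \cdot 17 + 339 = 295 \cdot \frac{17}{2} + 339 = \frac{5015}{2} + 339 = \frac{5693}{2}$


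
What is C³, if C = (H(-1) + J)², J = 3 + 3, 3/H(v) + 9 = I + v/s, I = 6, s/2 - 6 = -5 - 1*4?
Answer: 351298031616/24137569 ≈ 14554.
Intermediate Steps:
s = -6 (s = 12 + 2*(-5 - 1*4) = 12 + 2*(-5 - 4) = 12 + 2*(-9) = 12 - 18 = -6)
H(v) = 3/(-3 - v/6) (H(v) = 3/(-9 + (6 + v/(-6))) = 3/(-9 + (6 + v*(-⅙))) = 3/(-9 + (6 - v/6)) = 3/(-3 - v/6))
J = 6
C = 7056/289 (C = (-18/(18 - 1) + 6)² = (-18/17 + 6)² = (84/17)² = 7056/289 ≈ 24.415)
C³ = (7056/289)³ = 351298031616/24137569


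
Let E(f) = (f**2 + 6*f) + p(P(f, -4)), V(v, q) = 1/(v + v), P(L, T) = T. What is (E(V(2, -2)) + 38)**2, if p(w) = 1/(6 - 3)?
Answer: 3667225/2304 ≈ 1591.7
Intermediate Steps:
V(v, q) = 1/(2*v)
p(w) = 1/3
E(f) = 1/3 + f**2 + 6*f (E(f) = (f**2 + 6*f) + 1/3 = 1/3 + f**2 + 6*f)
(E(V(2, -2)) + 38)**2 = ((1/3 + ((1/2)/2)**2 + 6*((1/2)/2)) + 38)**2 = ((1/3 + ((1/2)*(1/2))**2 + 6*((1/2)*(1/2))) + 38)**2 = ((1/3 + (1/4)**2 + 6*(1/4)) + 38)**2 = ((1/3 + 1/16 + 3/2) + 38)**2 = (91/48 + 38)**2 = (1915/48)**2 = 3667225/2304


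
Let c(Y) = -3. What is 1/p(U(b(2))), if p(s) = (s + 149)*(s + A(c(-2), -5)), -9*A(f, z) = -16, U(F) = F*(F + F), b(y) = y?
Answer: 9/13816 ≈ 0.00065142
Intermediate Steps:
U(F) = 2*F² (U(F) = F*(2*F) = 2*F²)
A(f, z) = 16/9 (A(f, z) = -⅑*(-16) = 16/9)
p(s) = (149 + s)*(16/9 + s) (p(s) = (s + 149)*(s + 16/9) = (149 + s)*(16/9 + s))
1/p(U(b(2))) = 1/(2384/9 + (2*2²)² + 1357*(2*2²)/9) = 1/(2384/9 + (2*4)² + 1357*(2*4)/9) = 1/(2384/9 + 8² + (1357/9)*8) = 1/(2384/9 + 64 + 10856/9) = 1/(13816/9) = 9/13816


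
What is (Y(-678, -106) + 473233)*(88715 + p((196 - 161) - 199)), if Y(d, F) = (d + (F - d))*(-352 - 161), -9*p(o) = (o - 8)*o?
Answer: 406380237697/9 ≈ 4.5153e+10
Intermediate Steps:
p(o) = -o*(-8 + o)/9 (p(o) = -(o - 8)*o/9 = -(-8 + o)*o/9 = -o*(-8 + o)/9)
Y(d, F) = -513*F (Y(d, F) = F*(-513) = -513*F)
(Y(-678, -106) + 473233)*(88715 + p((196 - 161) - 199)) = (-513*(-106) + 473233)*(88715 + ((196 - 161) - 199)*(8 - ((196 - 161) - 199))/9) = (54378 + 473233)*(88715 + (35 - 199)*(8 - (35 - 199))/9) = 527611*(88715 + (1/9)*(-164)*(8 - 1*(-164))) = 527611*(88715 + (1/9)*(-164)*(8 + 164)) = 527611*(88715 + (1/9)*(-164)*172) = 527611*(88715 - 28208/9) = 527611*(770227/9) = 406380237697/9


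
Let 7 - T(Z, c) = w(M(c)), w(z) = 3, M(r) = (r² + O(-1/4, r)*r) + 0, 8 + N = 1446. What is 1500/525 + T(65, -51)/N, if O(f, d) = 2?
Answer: 14394/5033 ≈ 2.8599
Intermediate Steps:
N = 1438 (N = -8 + 1446 = 1438)
M(r) = r² + 2*r (M(r) = (r² + 2*r) + 0 = r² + 2*r)
T(Z, c) = 4 (T(Z, c) = 7 - 1*3 = 7 - 3 = 4)
1500/525 + T(65, -51)/N = 1500/525 + 4/1438 = 1500*(1/525) + 4*(1/1438) = 20/7 + 2/719 = 14394/5033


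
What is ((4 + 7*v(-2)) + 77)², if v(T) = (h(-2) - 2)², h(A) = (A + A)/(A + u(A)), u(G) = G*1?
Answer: 7744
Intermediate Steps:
u(G) = G
h(A) = 1 (h(A) = (A + A)/(A + A) = (2*A)/((2*A)) = (2*A)*(1/(2*A)) = 1)
v(T) = 1 (v(T) = (1 - 2)² = (-1)² = 1)
((4 + 7*v(-2)) + 77)² = ((4 + 7*1) + 77)² = ((4 + 7) + 77)² = (11 + 77)² = 88² = 7744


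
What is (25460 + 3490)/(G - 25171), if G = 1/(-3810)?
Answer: -110299500/95901511 ≈ -1.1501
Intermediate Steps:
G = -1/3810 ≈ -0.00026247
(25460 + 3490)/(G - 25171) = (25460 + 3490)/(-1/3810 - 25171) = 28950/(-95901511/3810) = 28950*(-3810/95901511) = -110299500/95901511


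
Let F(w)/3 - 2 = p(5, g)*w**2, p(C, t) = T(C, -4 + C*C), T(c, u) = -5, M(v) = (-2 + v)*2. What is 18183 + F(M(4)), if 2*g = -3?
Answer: 17949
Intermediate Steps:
g = -3/2 (g = (1/2)*(-3) = -3/2 ≈ -1.5000)
M(v) = -4 + 2*v
p(C, t) = -5
F(w) = 6 - 15*w**2 (F(w) = 6 + 3*(-5*w**2) = 6 - 15*w**2)
18183 + F(M(4)) = 18183 + (6 - 15*(-4 + 2*4)**2) = 18183 + (6 - 15*(-4 + 8)**2) = 18183 + (6 - 15*4**2) = 18183 + (6 - 15*16) = 18183 + (6 - 240) = 18183 - 234 = 17949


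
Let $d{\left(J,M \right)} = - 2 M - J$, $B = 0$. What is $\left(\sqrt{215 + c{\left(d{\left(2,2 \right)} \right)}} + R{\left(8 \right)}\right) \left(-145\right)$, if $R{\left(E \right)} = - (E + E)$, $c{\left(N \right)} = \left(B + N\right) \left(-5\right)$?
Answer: $2320 - 1015 \sqrt{5} \approx 50.391$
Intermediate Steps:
$d{\left(J,M \right)} = - J - 2 M$
$c{\left(N \right)} = - 5 N$ ($c{\left(N \right)} = \left(0 + N\right) \left(-5\right) = N \left(-5\right) = - 5 N$)
$R{\left(E \right)} = - 2 E$
$\left(\sqrt{215 + c{\left(d{\left(2,2 \right)} \right)}} + R{\left(8 \right)}\right) \left(-145\right) = \left(\sqrt{215 - 5 \left(\left(-1\right) 2 - 4\right)} - 16\right) \left(-145\right) = \left(\sqrt{215 - 5 \left(-2 - 4\right)} - 16\right) \left(-145\right) = \left(\sqrt{215 - -30} - 16\right) \left(-145\right) = \left(\sqrt{215 + 30} - 16\right) \left(-145\right) = \left(\sqrt{245} - 16\right) \left(-145\right) = \left(7 \sqrt{5} - 16\right) \left(-145\right) = \left(-16 + 7 \sqrt{5}\right) \left(-145\right) = 2320 - 1015 \sqrt{5}$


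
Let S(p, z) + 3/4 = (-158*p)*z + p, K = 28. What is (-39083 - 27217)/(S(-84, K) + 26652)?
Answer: -88400/530911 ≈ -0.16651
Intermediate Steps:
S(p, z) = -¾ + p - 158*p*z (S(p, z) = -¾ + ((-158*p)*z + p) = -¾ + (-158*p*z + p) = -¾ + (p - 158*p*z) = -¾ + p - 158*p*z)
(-39083 - 27217)/(S(-84, K) + 26652) = (-39083 - 27217)/((-¾ - 84 - 158*(-84)*28) + 26652) = -66300/((-¾ - 84 + 371616) + 26652) = -66300/(1486125/4 + 26652) = -66300/1592733/4 = -66300*4/1592733 = -88400/530911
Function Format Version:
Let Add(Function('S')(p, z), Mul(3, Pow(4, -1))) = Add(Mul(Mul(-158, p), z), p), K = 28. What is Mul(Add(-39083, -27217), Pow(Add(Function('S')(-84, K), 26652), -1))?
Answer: Rational(-88400, 530911) ≈ -0.16651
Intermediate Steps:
Function('S')(p, z) = Add(Rational(-3, 4), p, Mul(-158, p, z)) (Function('S')(p, z) = Add(Rational(-3, 4), Add(Mul(Mul(-158, p), z), p)) = Add(Rational(-3, 4), Add(Mul(-158, p, z), p)) = Add(Rational(-3, 4), Add(p, Mul(-158, p, z))) = Add(Rational(-3, 4), p, Mul(-158, p, z)))
Mul(Add(-39083, -27217), Pow(Add(Function('S')(-84, K), 26652), -1)) = Mul(Add(-39083, -27217), Pow(Add(Add(Rational(-3, 4), -84, Mul(-158, -84, 28)), 26652), -1)) = Mul(-66300, Pow(Add(Add(Rational(-3, 4), -84, 371616), 26652), -1)) = Mul(-66300, Pow(Add(Rational(1486125, 4), 26652), -1)) = Mul(-66300, Pow(Rational(1592733, 4), -1)) = Mul(-66300, Rational(4, 1592733)) = Rational(-88400, 530911)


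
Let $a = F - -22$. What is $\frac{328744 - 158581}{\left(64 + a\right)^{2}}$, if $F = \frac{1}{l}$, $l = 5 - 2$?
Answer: $\frac{5913}{259} \approx 22.83$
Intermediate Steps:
$l = 3$ ($l = 5 - 2 = 3$)
$F = \frac{1}{3} \approx 0.33333$
$a = \frac{67}{3}$ ($a = \frac{1}{3} - -22 = \frac{1}{3} + 22 = \frac{67}{3} \approx 22.333$)
$\frac{328744 - 158581}{\left(64 + a\right)^{2}} = \frac{328744 - 158581}{\left(64 + \frac{67}{3}\right)^{2}} = \frac{328744 - 158581}{\left(\frac{259}{3}\right)^{2}} = \frac{170163}{\frac{67081}{9}} = 170163 \cdot \frac{9}{67081} = \frac{5913}{259}$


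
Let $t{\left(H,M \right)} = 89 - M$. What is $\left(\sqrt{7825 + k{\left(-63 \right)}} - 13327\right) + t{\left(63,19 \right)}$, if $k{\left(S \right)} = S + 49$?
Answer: $-13257 + \sqrt{7811} \approx -13169.0$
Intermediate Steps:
$k{\left(S \right)} = 49 + S$
$\left(\sqrt{7825 + k{\left(-63 \right)}} - 13327\right) + t{\left(63,19 \right)} = \left(\sqrt{7825 + \left(49 - 63\right)} - 13327\right) + \left(89 - 19\right) = \left(\sqrt{7825 - 14} - 13327\right) + \left(89 - 19\right) = \left(\sqrt{7811} - 13327\right) + 70 = \left(-13327 + \sqrt{7811}\right) + 70 = -13257 + \sqrt{7811}$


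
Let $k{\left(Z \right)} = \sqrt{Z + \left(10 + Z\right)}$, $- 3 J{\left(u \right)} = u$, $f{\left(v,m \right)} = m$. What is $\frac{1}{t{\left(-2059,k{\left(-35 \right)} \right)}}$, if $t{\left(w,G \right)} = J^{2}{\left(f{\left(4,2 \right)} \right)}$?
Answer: $\frac{9}{4} \approx 2.25$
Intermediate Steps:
$J{\left(u \right)} = - \frac{u}{3}$
$k{\left(Z \right)} = \sqrt{10 + 2 Z}$
$t{\left(w,G \right)} = \frac{4}{9}$ ($t{\left(w,G \right)} = \left(\left(- \frac{1}{3}\right) 2\right)^{2} = \left(- \frac{2}{3}\right)^{2} = \frac{4}{9}$)
$\frac{1}{t{\left(-2059,k{\left(-35 \right)} \right)}} = \frac{1}{\frac{4}{9}} = \frac{9}{4}$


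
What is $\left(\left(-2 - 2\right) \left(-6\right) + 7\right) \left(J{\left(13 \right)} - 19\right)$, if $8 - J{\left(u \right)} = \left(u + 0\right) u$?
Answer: $-5580$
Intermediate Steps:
$J{\left(u \right)} = 8 - u^{2}$ ($J{\left(u \right)} = 8 - \left(u + 0\right) u = 8 - u u = 8 - u^{2}$)
$\left(\left(-2 - 2\right) \left(-6\right) + 7\right) \left(J{\left(13 \right)} - 19\right) = \left(\left(-2 - 2\right) \left(-6\right) + 7\right) \left(\left(8 - 13^{2}\right) - 19\right) = \left(\left(-2 - 2\right) \left(-6\right) + 7\right) \left(\left(8 - 169\right) - 19\right) = \left(\left(-4\right) \left(-6\right) + 7\right) \left(\left(8 - 169\right) - 19\right) = \left(24 + 7\right) \left(-161 - 19\right) = 31 \left(-180\right) = -5580$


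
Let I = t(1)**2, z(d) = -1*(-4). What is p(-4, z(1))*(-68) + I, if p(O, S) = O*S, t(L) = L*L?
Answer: 1089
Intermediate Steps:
z(d) = 4
t(L) = L**2
I = 1 (I = (1**2)**2 = 1**2 = 1)
p(-4, z(1))*(-68) + I = -4*4*(-68) + 1 = -16*(-68) + 1 = 1088 + 1 = 1089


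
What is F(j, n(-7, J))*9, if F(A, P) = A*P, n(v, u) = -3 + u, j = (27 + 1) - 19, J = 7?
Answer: 324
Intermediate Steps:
j = 9 (j = 28 - 19 = 9)
F(j, n(-7, J))*9 = (9*(-3 + 7))*9 = (9*4)*9 = 36*9 = 324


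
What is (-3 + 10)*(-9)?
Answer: -63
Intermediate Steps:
(-3 + 10)*(-9) = 7*(-9) = -63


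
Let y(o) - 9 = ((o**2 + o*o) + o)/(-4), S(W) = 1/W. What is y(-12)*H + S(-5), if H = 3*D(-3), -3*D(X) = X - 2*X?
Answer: 899/5 ≈ 179.80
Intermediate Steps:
y(o) = 9 - o**2/2 - o/4 (y(o) = 9 + ((o**2 + o*o) + o)/(-4) = 9 + ((o**2 + o**2) + o)*(-1/4) = 9 + (2*o**2 + o)*(-1/4) = 9 + (o + 2*o**2)*(-1/4) = 9 + (-o**2/2 - o/4) = 9 - o**2/2 - o/4)
D(X) = X/3 (D(X) = -(X - 2*X)/3 = -(-1)*X/3 = X/3)
H = -3 (H = 3*((1/3)*(-3)) = 3*(-1) = -3)
y(-12)*H + S(-5) = (9 - 1/2*(-12)**2 - 1/4*(-12))*(-3) + 1/(-5) = (9 - 1/2*144 + 3)*(-3) - 1/5 = (9 - 72 + 3)*(-3) - 1/5 = -60*(-3) - 1/5 = 180 - 1/5 = 899/5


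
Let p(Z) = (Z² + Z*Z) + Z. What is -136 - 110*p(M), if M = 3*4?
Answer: -33136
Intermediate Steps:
M = 12
p(Z) = Z + 2*Z² (p(Z) = (Z² + Z²) + Z = 2*Z² + Z = Z + 2*Z²)
-136 - 110*p(M) = -136 - 1320*(1 + 2*12) = -136 - 1320*(1 + 24) = -136 - 1320*25 = -136 - 110*300 = -136 - 33000 = -33136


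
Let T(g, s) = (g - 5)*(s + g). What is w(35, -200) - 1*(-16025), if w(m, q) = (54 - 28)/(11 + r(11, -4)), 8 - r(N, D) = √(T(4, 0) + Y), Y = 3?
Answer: 2900772/181 + 13*I/181 ≈ 16026.0 + 0.071823*I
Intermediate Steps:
T(g, s) = (-5 + g)*(g + s)
r(N, D) = 8 - I (r(N, D) = 8 - √((4² - 5*4 - 5*0 + 4*0) + 3) = 8 - √((16 - 20 + 0 + 0) + 3) = 8 - √(-4 + 3) = 8 - √(-1) = 8 - I)
w(m, q) = 13*(19 + I)/181 (w(m, q) = (54 - 28)/(11 + (8 - I)) = 26/(19 - I) = 26*((19 + I)/362) = 13*(19 + I)/181)
w(35, -200) - 1*(-16025) = (247/181 + 13*I/181) - 1*(-16025) = (247/181 + 13*I/181) + 16025 = 2900772/181 + 13*I/181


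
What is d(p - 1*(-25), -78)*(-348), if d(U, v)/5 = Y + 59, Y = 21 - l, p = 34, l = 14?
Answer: -114840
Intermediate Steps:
Y = 7 (Y = 21 - 1*14 = 21 - 14 = 7)
d(U, v) = 330 (d(U, v) = 5*(7 + 59) = 5*66 = 330)
d(p - 1*(-25), -78)*(-348) = 330*(-348) = -114840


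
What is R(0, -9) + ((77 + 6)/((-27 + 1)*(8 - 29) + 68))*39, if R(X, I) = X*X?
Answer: 3237/614 ≈ 5.2720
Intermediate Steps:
R(X, I) = X**2
R(0, -9) + ((77 + 6)/((-27 + 1)*(8 - 29) + 68))*39 = 0**2 + ((77 + 6)/((-27 + 1)*(8 - 29) + 68))*39 = 0 + (83/(-26*(-21) + 68))*39 = 0 + (83/(546 + 68))*39 = 0 + (83/614)*39 = 0 + 3237/614 = 3237/614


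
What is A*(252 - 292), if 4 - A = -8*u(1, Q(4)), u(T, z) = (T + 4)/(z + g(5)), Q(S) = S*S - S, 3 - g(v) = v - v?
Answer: -800/3 ≈ -266.67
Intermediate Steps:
g(v) = 3 (g(v) = 3 - (v - v) = 3 - 1*0 = 3 + 0 = 3)
Q(S) = S² - S
u(T, z) = (4 + T)/(3 + z) (u(T, z) = (T + 4)/(z + 3) = (4 + T)/(3 + z))
A = 20/3 (A = 4 - (-8)*(4 + 1)/(3 + 4*(-1 + 4)) = 4 - (-8)*5/(3 + 4*3) = 4 - (-8)*5/(3 + 12) = 4 - (-8)*5/15 = 4 - (-8)*(1/15)*5 = 4 - (-8)/3 = 4 - 1*(-8/3) = 4 + 8/3 = 20/3 ≈ 6.6667)
A*(252 - 292) = 20*(252 - 292)/3 = (20/3)*(-40) = -800/3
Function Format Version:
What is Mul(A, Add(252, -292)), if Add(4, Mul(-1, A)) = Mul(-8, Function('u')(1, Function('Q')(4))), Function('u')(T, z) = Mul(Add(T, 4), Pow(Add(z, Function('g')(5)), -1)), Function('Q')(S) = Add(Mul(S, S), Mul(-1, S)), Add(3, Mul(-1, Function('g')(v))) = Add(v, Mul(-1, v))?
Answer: Rational(-800, 3) ≈ -266.67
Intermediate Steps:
Function('g')(v) = 3 (Function('g')(v) = Add(3, Mul(-1, Add(v, Mul(-1, v)))) = Add(3, Mul(-1, 0)) = Add(3, 0) = 3)
Function('Q')(S) = Add(Pow(S, 2), Mul(-1, S))
Function('u')(T, z) = Mul(Pow(Add(3, z), -1), Add(4, T)) (Function('u')(T, z) = Mul(Add(T, 4), Pow(Add(z, 3), -1)) = Mul(Add(4, T), Pow(Add(3, z), -1)) = Mul(Pow(Add(3, z), -1), Add(4, T)))
A = Rational(20, 3) (A = Add(4, Mul(-1, Mul(-8, Mul(Pow(Add(3, Mul(4, Add(-1, 4))), -1), Add(4, 1))))) = Add(4, Mul(-1, Mul(-8, Mul(Pow(Add(3, Mul(4, 3)), -1), 5)))) = Add(4, Mul(-1, Mul(-8, Mul(Pow(Add(3, 12), -1), 5)))) = Add(4, Mul(-1, Mul(-8, Mul(Pow(15, -1), 5)))) = Add(4, Mul(-1, Mul(-8, Mul(Rational(1, 15), 5)))) = Add(4, Mul(-1, Mul(-8, Rational(1, 3)))) = Add(4, Mul(-1, Rational(-8, 3))) = Add(4, Rational(8, 3)) = Rational(20, 3) ≈ 6.6667)
Mul(A, Add(252, -292)) = Mul(Rational(20, 3), Add(252, -292)) = Mul(Rational(20, 3), -40) = Rational(-800, 3)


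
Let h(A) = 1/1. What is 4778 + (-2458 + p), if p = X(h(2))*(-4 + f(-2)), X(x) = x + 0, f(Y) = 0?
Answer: 2316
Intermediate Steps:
h(A) = 1
X(x) = x
p = -4 (p = 1*(-4 + 0) = 1*(-4) = -4)
4778 + (-2458 + p) = 4778 + (-2458 - 4) = 4778 - 2462 = 2316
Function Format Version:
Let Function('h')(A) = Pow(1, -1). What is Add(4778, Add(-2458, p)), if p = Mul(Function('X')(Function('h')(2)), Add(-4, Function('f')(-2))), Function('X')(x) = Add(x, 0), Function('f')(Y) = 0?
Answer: 2316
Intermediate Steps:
Function('h')(A) = 1
Function('X')(x) = x
p = -4 (p = Mul(1, Add(-4, 0)) = Mul(1, -4) = -4)
Add(4778, Add(-2458, p)) = Add(4778, Add(-2458, -4)) = Add(4778, -2462) = 2316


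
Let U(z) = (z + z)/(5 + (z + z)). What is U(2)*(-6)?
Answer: -8/3 ≈ -2.6667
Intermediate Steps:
U(z) = 2*z/(5 + 2*z) (U(z) = (2*z)/(5 + 2*z) = 2*z/(5 + 2*z))
U(2)*(-6) = (2*2/(5 + 2*2))*(-6) = (2*2/(5 + 4))*(-6) = (2*2/9)*(-6) = (2*2*(⅑))*(-6) = (4/9)*(-6) = -8/3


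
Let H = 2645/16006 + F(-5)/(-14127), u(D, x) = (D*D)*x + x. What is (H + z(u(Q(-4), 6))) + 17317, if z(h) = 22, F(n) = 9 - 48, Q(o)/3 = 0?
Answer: 1306892175489/75372254 ≈ 17339.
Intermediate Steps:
Q(o) = 0 (Q(o) = 3*0 = 0)
F(n) = -39
u(D, x) = x + x*D**2 (u(D, x) = D**2*x + x = x*D**2 + x = x + x*D**2)
H = 12663383/75372254 (H = 2645/16006 - 39/(-14127) = 2645*(1/16006) - 39*(-1/14127) = 2645/16006 + 13/4709 = 12663383/75372254 ≈ 0.16801)
(H + z(u(Q(-4), 6))) + 17317 = (12663383/75372254 + 22) + 17317 = 1670852971/75372254 + 17317 = 1306892175489/75372254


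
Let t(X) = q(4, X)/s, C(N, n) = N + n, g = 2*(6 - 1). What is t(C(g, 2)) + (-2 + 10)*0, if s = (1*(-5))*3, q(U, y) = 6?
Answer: -⅖ ≈ -0.40000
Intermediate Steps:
g = 10 (g = 2*5 = 10)
s = -15 (s = -5*3 = -15)
t(X) = -⅖ (t(X) = 6/(-15) = 6*(-1/15) = -⅖)
t(C(g, 2)) + (-2 + 10)*0 = -⅖ + (-2 + 10)*0 = -⅖ + 8*0 = -⅖ + 0 = -⅖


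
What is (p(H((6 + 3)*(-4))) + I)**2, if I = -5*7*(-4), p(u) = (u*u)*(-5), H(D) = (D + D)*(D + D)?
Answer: 18055065784339600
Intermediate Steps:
H(D) = 4*D**2 (H(D) = (2*D)*(2*D) = 4*D**2)
p(u) = -5*u**2 (p(u) = u**2*(-5) = -5*u**2)
I = 140 (I = -35*(-4) = 140)
(p(H((6 + 3)*(-4))) + I)**2 = (-5*4096*(6 + 3)**4 + 140)**2 = (-5*(4*(9*(-4))**2)**2 + 140)**2 = (-5*(4*(-36)**2)**2 + 140)**2 = (-5*(4*1296)**2 + 140)**2 = (-5*5184**2 + 140)**2 = (-5*26873856 + 140)**2 = (-134369280 + 140)**2 = (-134369140)**2 = 18055065784339600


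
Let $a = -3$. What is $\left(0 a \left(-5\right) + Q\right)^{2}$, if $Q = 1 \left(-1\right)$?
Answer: $1$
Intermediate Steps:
$Q = -1$
$\left(0 a \left(-5\right) + Q\right)^{2} = \left(0 \left(-3\right) \left(-5\right) - 1\right)^{2} = \left(0 \left(-5\right) - 1\right)^{2} = \left(0 - 1\right)^{2} = \left(-1\right)^{2} = 1$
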